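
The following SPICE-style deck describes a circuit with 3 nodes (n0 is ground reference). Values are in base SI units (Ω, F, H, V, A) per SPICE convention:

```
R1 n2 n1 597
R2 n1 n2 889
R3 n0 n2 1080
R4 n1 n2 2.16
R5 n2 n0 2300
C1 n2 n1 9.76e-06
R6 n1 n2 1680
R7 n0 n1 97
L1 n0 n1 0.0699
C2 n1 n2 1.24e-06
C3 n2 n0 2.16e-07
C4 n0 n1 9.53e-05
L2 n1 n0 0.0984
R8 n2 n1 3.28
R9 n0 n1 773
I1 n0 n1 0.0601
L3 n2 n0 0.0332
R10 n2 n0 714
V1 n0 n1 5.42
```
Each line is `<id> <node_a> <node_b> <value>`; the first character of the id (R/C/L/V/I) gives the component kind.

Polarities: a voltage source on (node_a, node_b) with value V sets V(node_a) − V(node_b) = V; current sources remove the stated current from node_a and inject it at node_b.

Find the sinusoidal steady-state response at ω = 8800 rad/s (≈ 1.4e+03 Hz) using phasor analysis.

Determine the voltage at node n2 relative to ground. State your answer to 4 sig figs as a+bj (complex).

-5.402-0.01284j V

Apply KCL at each of the 2 non-ground nodes and solve the resulting linear system.
Node n1: branches {R1, R2, R4, C1, R6, R7, L1, C2, C4, L2, R8, R9, I1, V1} → V_1 = -5.420+0.000j
Node n2: branches {R1, R2, R3, R4, R5, C1, R6, C2, C3, R8, L3, R10} → V_2 = -5.402-0.01284j
Source currents: i(V1)=-0.1379-4.522j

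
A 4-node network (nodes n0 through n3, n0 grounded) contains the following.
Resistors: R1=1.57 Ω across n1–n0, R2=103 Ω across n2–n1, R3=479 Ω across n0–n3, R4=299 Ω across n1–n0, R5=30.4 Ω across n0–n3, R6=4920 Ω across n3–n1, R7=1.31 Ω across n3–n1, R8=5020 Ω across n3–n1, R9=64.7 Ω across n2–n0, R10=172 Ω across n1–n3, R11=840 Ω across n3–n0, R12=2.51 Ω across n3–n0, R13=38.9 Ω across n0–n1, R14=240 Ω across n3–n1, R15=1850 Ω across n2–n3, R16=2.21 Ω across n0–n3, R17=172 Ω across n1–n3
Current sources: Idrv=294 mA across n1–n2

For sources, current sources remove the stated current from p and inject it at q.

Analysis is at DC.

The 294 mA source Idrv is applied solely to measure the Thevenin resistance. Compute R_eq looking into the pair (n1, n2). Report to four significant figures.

R_eq = 39.25 Ω

Element admittances at DC:
  Y(R1) = 0.6369 S between n1,n0
  Y(R2) = 0.009709 S between n2,n1
  Y(R3) = 0.002088 S between n0,n3
  Y(R4) = 0.003344 S between n1,n0
  Y(R5) = 0.03289 S between n0,n3
  Y(R6) = 0.0002033 S between n3,n1
  Y(R7) = 0.7634 S between n3,n1
  Y(R8) = 0.0001992 S between n3,n1
  Y(R9) = 0.01546 S between n2,n0
  Y(R10) = 0.005814 S between n1,n3
  Y(R11) = 0.001190 S between n3,n0
  Y(R12) = 0.3984 S between n3,n0
  Y(R13) = 0.02571 S between n0,n1
  Y(R14) = 0.004167 S between n3,n1
  Y(R15) = 0.0005405 S between n2,n3
  Y(R16) = 0.4525 S between n0,n3
  Y(R17) = 0.005814 S between n1,n3
  Idrv: injects 0.294 A into n2 (from n1)
Assemble and solve the 3×3 MNA system:
  V(n1)=-0.1657  V(n2)=11.37  V(n3)=-0.07378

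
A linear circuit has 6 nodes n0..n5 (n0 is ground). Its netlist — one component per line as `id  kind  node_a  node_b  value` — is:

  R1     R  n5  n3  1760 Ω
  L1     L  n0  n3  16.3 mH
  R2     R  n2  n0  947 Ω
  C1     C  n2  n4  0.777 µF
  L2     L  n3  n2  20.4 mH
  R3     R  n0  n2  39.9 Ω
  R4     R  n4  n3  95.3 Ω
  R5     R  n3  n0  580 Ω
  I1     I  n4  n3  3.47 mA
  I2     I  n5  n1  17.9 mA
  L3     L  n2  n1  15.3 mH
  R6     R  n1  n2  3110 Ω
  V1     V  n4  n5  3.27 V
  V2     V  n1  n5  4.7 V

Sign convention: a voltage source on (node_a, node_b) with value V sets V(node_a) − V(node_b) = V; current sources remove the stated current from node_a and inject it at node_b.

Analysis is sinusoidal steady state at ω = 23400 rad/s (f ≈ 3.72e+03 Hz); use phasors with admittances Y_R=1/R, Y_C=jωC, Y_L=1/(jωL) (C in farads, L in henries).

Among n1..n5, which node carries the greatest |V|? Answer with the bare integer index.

Element admittances at ω=23400 rad/s:
  Y(R1) = 0.0005682+0.000j S between n5,n3
  Y(L1) = 0.000-0.002622j S between n0,n3
  Y(R2) = 0.001056+0.000j S between n2,n0
  Y(C1) = 0.000+0.01818j S between n2,n4
  Y(L2) = 0.000-0.002095j S between n3,n2
  Y(R3) = 0.02506+0.000j S between n0,n2
  Y(R4) = 0.01049+0.000j S between n4,n3
  Y(R5) = 0.001724+0.000j S between n3,n0
  I1: injects 0.00347 A into n3 (from n4)
  I2: injects 0.0179 A into n1 (from n5)
  Y(L3) = 0.000-0.002793j S between n2,n1
  Y(R6) = 0.0003215+0.000j S between n1,n2
  V1: constraint V(n4)−V(n5) = 3.27
  V2: constraint V(n1)−V(n5) = 4.7
Assemble and solve the 7×7 MNA system:
  V(n1)=1.708+0.1525j  V(n2)=-0.04275+0.01208j  V(n3)=0.2795+0.2421j  V(n4)=0.2782+0.1525j  V(n5)=-2.992+0.1525j
  i(V1)=-0.0009034-0.004896j  i(V2)=0.01694+0.004846j

5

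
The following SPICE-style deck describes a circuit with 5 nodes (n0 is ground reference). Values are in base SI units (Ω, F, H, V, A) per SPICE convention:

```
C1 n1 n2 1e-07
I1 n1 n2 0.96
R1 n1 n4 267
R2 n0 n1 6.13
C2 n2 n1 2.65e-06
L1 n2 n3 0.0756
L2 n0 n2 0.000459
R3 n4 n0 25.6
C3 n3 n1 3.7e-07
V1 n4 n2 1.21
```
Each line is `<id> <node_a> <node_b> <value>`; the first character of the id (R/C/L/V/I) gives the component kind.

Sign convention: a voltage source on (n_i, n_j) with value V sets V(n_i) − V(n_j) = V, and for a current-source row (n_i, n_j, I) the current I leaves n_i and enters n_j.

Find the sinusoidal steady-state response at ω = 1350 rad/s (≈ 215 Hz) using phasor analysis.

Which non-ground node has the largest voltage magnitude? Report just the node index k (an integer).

MNA unknowns: 4 node voltages V₁..V_4 plus 1 source current (V1)
C1: Y=0.000+0.0001350j on G[1,2]
I1: z[1]−=0.96, z[2]+=0.96
R1: Y=0.003745+0.000j on G[1,4]
R2: Y=0.1631+0.000j on G[0,1]
C2: Y=0.000+0.003577j on G[2,1]
L1: Y=0.000-0.009798j on G[2,3]
L2: Y=0.000-1.614j on G[0,2]
R3: Y=0.03906+0.000j on G[4,0]
C3: Y=0.000+0.0004995j on G[3,1]
V1: row V4−V2=1.21, i_V1 at 4,2
solve → V1=-5.735+0.1588j, V2=0.02935+0.5497j, V3=0.3390+0.5707j, V4=1.239+0.5497j
aux → i_V1=-0.07453-0.02294j

1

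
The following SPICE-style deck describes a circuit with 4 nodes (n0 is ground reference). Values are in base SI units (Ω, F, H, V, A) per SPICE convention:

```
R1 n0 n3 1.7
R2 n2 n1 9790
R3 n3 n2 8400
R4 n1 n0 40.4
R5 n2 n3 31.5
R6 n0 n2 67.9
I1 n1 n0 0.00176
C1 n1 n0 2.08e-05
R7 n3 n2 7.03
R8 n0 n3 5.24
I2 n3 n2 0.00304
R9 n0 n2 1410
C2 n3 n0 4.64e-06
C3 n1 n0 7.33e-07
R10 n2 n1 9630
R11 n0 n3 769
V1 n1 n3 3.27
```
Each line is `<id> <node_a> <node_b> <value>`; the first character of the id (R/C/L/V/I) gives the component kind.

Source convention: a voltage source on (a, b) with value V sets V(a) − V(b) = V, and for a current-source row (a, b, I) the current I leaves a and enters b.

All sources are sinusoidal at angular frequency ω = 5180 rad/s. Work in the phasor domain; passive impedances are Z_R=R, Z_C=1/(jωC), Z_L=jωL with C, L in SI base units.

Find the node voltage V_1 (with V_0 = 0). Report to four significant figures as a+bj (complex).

MNA unknowns: 3 node voltages V₁..V_3 plus 1 source current (V1)
R1: Y=0.5882+0.000j on G[0,3]
R2: Y=0.0001021+0.000j on G[2,1]
R3: Y=0.0001190+0.000j on G[3,2]
R4: Y=0.02475+0.000j on G[1,0]
R5: Y=0.03175+0.000j on G[2,3]
R6: Y=0.01473+0.000j on G[0,2]
I1: z[1]−=0.00176, z[0]+=0.00176
C1: Y=0.000+0.1077j on G[1,0]
R7: Y=0.1422+0.000j on G[3,2]
R8: Y=0.1908+0.000j on G[0,3]
I2: z[3]−=0.00304, z[2]+=0.00304
R9: Y=0.0007092+0.000j on G[0,2]
C2: Y=0.000+0.02404j on G[3,0]
C3: Y=0.000+0.003797j on G[1,0]
R10: Y=0.0001038+0.000j on G[2,1]
R11: Y=0.001300+0.000j on G[0,3]
V1: row V1−V3=3.27, i_V1 at 1,3
solve → V1=3.100-0.4170j, V2=-0.1369-0.3831j, V3=-0.1703-0.4170j
aux → i_V1=-0.1257-0.3354j

3.100-0.4170j V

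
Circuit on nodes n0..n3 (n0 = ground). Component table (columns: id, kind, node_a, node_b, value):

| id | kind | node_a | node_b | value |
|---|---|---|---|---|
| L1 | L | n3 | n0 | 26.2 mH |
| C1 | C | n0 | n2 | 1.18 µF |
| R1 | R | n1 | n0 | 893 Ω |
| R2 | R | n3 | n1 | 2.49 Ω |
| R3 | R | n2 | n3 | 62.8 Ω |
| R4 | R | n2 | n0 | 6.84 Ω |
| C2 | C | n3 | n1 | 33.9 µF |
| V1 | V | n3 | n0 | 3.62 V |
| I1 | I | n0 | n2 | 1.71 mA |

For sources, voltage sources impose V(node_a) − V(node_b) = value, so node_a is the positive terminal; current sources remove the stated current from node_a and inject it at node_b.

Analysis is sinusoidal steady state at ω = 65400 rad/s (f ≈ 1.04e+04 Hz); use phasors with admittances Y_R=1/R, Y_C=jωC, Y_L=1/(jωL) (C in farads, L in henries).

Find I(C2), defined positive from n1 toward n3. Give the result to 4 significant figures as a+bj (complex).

MNA unknowns: 3 node voltages V₁..V_3 plus 1 source current (V1)
L1: Y=0.000-0.0005836j on G[3,0]
C1: Y=0.000+0.07717j on G[0,2]
R1: Y=0.001120+0.000j on G[1,0]
R2: Y=0.4016+0.000j on G[3,1]
R3: Y=0.01592+0.000j on G[2,3]
R4: Y=0.1462+0.000j on G[2,0]
C2: Y=0.000+2.217j on G[3,1]
V1: row V3−V0=3.62, i_V1 at 3,0
I1: z[0]−=0.00171, z[2]+=0.00171
solve → V1=3.620+0.001770j, V2=0.2985-0.1421j, V3=3.620+0.000j
aux → i_V1=-0.05694-0.0001517j

-0.003924-0.0007128j A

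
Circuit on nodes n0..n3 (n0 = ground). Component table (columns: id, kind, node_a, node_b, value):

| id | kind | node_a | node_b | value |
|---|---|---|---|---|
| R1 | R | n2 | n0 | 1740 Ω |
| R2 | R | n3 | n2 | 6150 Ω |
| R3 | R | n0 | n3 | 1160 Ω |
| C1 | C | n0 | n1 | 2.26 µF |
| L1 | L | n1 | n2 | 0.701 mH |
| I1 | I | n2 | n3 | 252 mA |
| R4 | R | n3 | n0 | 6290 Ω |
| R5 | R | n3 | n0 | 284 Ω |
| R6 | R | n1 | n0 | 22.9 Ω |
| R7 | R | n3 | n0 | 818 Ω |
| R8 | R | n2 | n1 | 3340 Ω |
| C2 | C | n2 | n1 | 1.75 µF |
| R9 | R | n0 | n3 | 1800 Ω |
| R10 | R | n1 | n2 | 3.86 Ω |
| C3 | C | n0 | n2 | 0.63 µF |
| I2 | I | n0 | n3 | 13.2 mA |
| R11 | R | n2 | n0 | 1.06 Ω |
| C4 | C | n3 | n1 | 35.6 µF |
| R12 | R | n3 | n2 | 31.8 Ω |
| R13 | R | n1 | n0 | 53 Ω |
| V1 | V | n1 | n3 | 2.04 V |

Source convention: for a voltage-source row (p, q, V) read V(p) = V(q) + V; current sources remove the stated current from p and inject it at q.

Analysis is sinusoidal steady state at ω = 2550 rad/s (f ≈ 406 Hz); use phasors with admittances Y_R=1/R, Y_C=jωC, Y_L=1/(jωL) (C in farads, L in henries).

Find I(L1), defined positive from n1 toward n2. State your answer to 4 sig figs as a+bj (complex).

Element admittances at ω=2550 rad/s:
  Y(R1) = 0.0005747+0.000j S between n2,n0
  Y(R2) = 0.0001626+0.000j S between n3,n2
  Y(R3) = 0.0008621+0.000j S between n0,n3
  Y(C1) = 0.000+0.005763j S between n0,n1
  Y(L1) = 0.000-0.5594j S between n1,n2
  I1: injects 0.252 A into n3 (from n2)
  Y(R4) = 0.0001590+0.000j S between n3,n0
  Y(R5) = 0.003521+0.000j S between n3,n0
  Y(R6) = 0.04367+0.000j S between n1,n0
  Y(R7) = 0.001222+0.000j S between n3,n0
  Y(R8) = 0.0002994+0.000j S between n2,n1
  Y(C2) = 0.000+0.004463j S between n2,n1
  Y(R9) = 0.0005556+0.000j S between n0,n3
  Y(R10) = 0.2591+0.000j S between n1,n2
  Y(C3) = 0.000+0.001607j S between n0,n2
  I2: injects 0.0132 A into n3 (from n0)
  Y(R11) = 0.9434+0.000j S between n2,n0
  Y(C4) = 0.000+0.09078j S between n3,n1
  Y(R12) = 0.03145+0.000j S between n3,n2
  Y(R13) = 0.01887+0.000j S between n1,n0
  V1: constraint V(n1)−V(n3) = 2.04
Assemble and solve the 4×4 MNA system:
  V(n1)=0.2914+0.4058j  V(n2)=0.008810-0.03139j  V(n3)=-1.749+0.4058j
  i(V1)=-0.3318-0.1688j

0.2446-0.1581j A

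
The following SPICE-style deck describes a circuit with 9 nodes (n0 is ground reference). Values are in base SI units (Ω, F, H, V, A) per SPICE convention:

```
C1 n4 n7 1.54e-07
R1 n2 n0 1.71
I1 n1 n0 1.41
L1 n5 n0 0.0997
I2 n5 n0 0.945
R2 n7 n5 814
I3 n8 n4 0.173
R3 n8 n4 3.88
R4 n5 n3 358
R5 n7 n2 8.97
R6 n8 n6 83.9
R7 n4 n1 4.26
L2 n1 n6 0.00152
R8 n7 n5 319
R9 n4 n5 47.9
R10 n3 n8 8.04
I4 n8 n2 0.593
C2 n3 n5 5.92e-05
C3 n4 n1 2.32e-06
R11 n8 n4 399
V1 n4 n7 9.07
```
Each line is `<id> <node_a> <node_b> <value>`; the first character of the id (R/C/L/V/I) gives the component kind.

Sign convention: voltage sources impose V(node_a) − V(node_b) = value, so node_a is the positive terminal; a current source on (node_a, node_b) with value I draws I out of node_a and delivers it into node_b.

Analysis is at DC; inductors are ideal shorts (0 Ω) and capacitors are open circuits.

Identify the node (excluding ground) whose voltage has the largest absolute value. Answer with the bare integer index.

Apply KCL at each of the 8 non-ground nodes and solve the resulting linear system.
Node n1: branches {I1, R7, L2, C3} → V_1 = -14.17
Node n2: branches {R1, R5, I4} → V_2 = -1.932
Node n3: branches {R4, R10, C2} → V_3 = -11.03
Node n4: branches {C1, I3, R3, R7, R9, C3, R11, V1} → V_4 = -8.315
Node n5: branches {L1, I2, R2, R4, R8, R9, C2} → V_5 = 0.000
Node n6: branches {R6, L2} → V_6 = -14.17
Node n7: branches {C1, R2, R5, R8, V1} → V_7 = -17.39
Node n8: branches {I3, R3, R6, R10, I4, R11} → V_8 = -11.27
Source currents: i(L1)=-1.225, i(L2)=-0.03458, i(V1)=-1.799

7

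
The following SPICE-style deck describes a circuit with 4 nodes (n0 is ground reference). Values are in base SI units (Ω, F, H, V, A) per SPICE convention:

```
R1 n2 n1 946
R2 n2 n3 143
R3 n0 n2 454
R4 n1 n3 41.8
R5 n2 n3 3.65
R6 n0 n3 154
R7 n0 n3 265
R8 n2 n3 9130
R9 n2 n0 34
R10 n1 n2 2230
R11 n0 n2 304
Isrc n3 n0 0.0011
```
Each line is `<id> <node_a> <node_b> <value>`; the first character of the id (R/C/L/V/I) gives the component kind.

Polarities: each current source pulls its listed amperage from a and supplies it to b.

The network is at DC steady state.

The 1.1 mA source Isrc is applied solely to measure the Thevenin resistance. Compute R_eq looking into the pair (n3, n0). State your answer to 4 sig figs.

R_eq = 24.19 Ω

Apply KCL at each of the 3 non-ground nodes and solve the resulting linear system.
Node n1: branches {R1, R4, R10} → V_1 = -0.02644
Node n2: branches {R1, R2, R3, R5, R8, R9, R10, R11} → V_2 = -0.02369
Node n3: branches {R2, R4, R5, R6, R7, R8, Isrc} → V_3 = -0.02661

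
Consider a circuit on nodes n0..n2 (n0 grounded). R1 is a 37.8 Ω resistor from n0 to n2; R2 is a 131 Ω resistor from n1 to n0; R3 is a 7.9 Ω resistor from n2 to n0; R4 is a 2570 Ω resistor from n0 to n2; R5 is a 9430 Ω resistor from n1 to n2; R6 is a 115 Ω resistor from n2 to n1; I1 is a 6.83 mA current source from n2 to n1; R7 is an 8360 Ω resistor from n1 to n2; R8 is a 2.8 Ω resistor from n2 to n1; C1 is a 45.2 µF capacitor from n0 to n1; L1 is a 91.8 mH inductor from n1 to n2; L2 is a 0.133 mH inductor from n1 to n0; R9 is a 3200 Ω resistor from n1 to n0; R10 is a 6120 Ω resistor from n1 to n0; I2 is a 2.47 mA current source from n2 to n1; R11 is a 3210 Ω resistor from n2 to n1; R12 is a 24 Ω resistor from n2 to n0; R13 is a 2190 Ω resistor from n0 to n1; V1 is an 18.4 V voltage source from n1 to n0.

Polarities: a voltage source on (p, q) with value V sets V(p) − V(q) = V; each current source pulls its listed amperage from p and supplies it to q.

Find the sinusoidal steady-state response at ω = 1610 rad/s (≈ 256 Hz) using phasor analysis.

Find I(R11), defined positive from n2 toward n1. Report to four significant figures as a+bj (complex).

Apply KCL at each of the 2 non-ground nodes and solve the resulting linear system.
Node n1: branches {R2, R5, R6, I1, R7, R8, C1, L1, L2, R9, R10, I2, R11, R13, V1} → V_1 = 18.40+0.000j
Node n2: branches {R1, R3, R4, R5, R6, I1, R7, R8, L1, I2, R11, R12} → V_2 = 11.99-0.07723j
Source currents: i(V1)=-2.497+84.61j

-0.001997-2.406e-05j A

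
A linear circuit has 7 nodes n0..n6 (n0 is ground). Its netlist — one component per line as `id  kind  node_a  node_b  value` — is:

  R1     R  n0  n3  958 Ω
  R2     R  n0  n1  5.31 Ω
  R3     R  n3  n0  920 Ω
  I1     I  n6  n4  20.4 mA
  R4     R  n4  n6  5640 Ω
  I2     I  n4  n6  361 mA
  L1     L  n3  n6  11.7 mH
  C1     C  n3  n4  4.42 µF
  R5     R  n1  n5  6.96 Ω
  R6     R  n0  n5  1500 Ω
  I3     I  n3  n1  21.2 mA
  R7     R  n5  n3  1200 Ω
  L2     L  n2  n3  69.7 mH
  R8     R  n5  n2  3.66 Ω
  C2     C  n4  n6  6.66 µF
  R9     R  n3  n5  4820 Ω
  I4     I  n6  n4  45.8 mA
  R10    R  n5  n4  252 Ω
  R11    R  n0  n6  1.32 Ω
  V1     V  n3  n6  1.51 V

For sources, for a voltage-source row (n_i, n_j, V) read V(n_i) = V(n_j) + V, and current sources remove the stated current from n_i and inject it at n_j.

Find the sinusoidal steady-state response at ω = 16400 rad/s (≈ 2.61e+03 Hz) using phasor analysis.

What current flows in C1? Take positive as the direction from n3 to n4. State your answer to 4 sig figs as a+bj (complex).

Element admittances at ω=16400 rad/s:
  Y(R1) = 0.001044+0.000j S between n0,n3
  Y(R2) = 0.1883+0.000j S between n0,n1
  Y(R3) = 0.001087+0.000j S between n3,n0
  I1: injects 0.0204 A into n4 (from n6)
  Y(R4) = 0.0001773+0.000j S between n4,n6
  I2: injects 0.361 A into n6 (from n4)
  Y(L1) = 0.000-0.005212j S between n3,n6
  Y(C1) = 0.000+0.07249j S between n3,n4
  Y(R5) = 0.1437+0.000j S between n1,n5
  Y(R6) = 0.0006667+0.000j S between n0,n5
  I3: injects 0.0212 A into n1 (from n3)
  Y(R7) = 0.0008333+0.000j S between n5,n3
  Y(L2) = 0.000-0.0008748j S between n2,n3
  Y(R8) = 0.2732+0.000j S between n5,n2
  Y(C2) = 0.000+0.1092j S between n4,n6
  Y(R9) = 0.0002075+0.000j S between n3,n5
  I4: injects 0.0458 A into n4 (from n6)
  Y(R10) = 0.003968+0.000j S between n5,n4
  Y(R11) = 0.7576+0.000j S between n0,n6
  V1: constraint V(n3)−V(n6) = 1.51
Assemble and solve the 7×7 MNA system:
  V(n1)=0.1272+0.02621j  V(n2)=0.1462+0.05630j  V(n3)=1.474-0.006549j  V(n4)=0.5307+1.625j  V(n5)=0.1464+0.06055j  V(n6)=-0.03589-0.006549j
  i(V1)=-0.1439-0.05927j

0.1182+0.06838j A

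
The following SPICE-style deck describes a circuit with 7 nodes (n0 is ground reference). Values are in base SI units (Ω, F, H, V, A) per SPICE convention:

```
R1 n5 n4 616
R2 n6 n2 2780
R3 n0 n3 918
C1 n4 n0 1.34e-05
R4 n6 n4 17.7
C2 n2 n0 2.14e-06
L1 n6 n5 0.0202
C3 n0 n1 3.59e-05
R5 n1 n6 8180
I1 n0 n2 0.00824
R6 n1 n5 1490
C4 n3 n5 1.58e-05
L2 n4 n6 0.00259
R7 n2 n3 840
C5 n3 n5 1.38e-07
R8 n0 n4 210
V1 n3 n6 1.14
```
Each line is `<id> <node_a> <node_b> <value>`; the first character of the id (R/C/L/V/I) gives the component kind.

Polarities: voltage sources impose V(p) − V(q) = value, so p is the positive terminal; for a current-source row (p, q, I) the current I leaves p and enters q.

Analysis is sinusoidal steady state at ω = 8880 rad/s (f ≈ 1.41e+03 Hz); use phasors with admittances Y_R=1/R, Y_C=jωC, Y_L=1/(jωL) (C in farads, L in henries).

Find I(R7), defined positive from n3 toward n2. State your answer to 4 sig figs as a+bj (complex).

0.001244+0.0005636j A

Element admittances at ω=8880 rad/s:
  Y(R1) = 0.001623+0.000j S between n5,n4
  Y(R2) = 0.0003597+0.000j S between n6,n2
  Y(R3) = 0.001089+0.000j S between n0,n3
  Y(C1) = 0.000+0.1190j S between n4,n0
  Y(R4) = 0.05650+0.000j S between n6,n4
  Y(C2) = 0.000+0.01900j S between n2,n0
  Y(L1) = 0.000-0.005575j S between n6,n5
  Y(C3) = 0.000+0.3188j S between n0,n1
  Y(R5) = 0.0001222+0.000j S between n1,n6
  I1: injects 0.00824 A into n2 (from n0)
  Y(R6) = 0.0006711+0.000j S between n1,n5
  Y(C4) = 0.000+0.1403j S between n3,n5
  Y(L2) = 0.000-0.04348j S between n4,n6
  Y(R7) = 0.001190+0.000j S between n2,n3
  Y(C5) = 0.000+0.001225j S between n3,n5
  Y(R8) = 0.004762+0.000j S between n0,n4
  V1: constraint V(n3)−V(n6) = 1.14
Assemble and solve the 7×7 MNA system:
  V(n1)=-1.307e-05-0.002358j  V(n2)=0.03862-0.4972j  V(n3)=1.083-0.02382j  V(n4)=-0.006960+0.02612j  V(n5)=1.130-0.004656j  V(n6)=-0.05680-0.02382j
  i(V1)=-0.005135+0.006132j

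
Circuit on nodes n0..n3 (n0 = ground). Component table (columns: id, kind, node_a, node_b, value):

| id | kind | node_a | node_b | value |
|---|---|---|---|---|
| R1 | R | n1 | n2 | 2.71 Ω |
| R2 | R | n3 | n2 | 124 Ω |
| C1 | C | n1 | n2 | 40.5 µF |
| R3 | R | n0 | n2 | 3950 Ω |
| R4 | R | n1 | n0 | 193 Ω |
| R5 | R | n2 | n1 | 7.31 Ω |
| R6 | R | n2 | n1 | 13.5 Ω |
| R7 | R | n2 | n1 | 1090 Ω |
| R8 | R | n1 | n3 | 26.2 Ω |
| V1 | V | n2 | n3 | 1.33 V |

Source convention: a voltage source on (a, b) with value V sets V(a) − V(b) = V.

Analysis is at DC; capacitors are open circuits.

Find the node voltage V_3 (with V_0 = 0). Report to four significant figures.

Apply KCL at each of the 3 non-ground nodes and solve the resulting linear system.
Node n1: branches {R1, C1, R4, R5, R6, R7, R8} → V_1 = -0.003819
Node n2: branches {R1, R2, C1, R3, R5, R6, R7, V1} → V_2 = 0.07816
Node n3: branches {R2, R8, V1} → V_3 = -1.252
Source currents: i(V1)=-0.05836

-1.252 V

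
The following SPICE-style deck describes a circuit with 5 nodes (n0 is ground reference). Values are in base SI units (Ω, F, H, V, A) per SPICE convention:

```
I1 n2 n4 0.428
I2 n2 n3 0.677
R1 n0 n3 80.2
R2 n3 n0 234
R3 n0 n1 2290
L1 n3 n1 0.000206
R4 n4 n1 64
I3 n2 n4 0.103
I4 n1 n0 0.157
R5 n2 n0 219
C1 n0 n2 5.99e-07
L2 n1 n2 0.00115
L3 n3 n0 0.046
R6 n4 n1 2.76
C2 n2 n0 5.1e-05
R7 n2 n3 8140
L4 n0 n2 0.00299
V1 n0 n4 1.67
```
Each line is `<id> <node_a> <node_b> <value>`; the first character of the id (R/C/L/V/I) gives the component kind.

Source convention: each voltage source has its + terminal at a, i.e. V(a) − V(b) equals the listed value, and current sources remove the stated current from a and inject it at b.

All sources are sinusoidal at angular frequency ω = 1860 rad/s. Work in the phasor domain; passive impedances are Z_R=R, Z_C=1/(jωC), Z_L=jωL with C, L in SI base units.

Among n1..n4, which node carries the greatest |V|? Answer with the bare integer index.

Element admittances at ω=1860 rad/s:
  I1: injects 0.428 A into n4 (from n2)
  I2: injects 0.677 A into n3 (from n2)
  Y(R1) = 0.01247+0.000j S between n0,n3
  Y(R2) = 0.004274+0.000j S between n3,n0
  Y(R3) = 0.0004367+0.000j S between n0,n1
  Y(L1) = 0.000-2.610j S between n3,n1
  Y(R4) = 0.01562+0.000j S between n4,n1
  I3: injects 0.103 A into n4 (from n2)
  I4: injects 0.157 A into n0 (from n1)
  Y(R5) = 0.004566+0.000j S between n2,n0
  Y(C1) = 0.000+0.001114j S between n0,n2
  Y(L2) = 0.000-0.4675j S between n1,n2
  Y(L3) = 0.000-0.01169j S between n3,n0
  Y(R6) = 0.3623+0.000j S between n4,n1
  Y(C2) = 0.000+0.09486j S between n2,n0
  Y(R7) = 0.0001229+0.000j S between n2,n3
  Y(L4) = 0.000-0.1798j S between n0,n2
  V1: constraint V(n0)−V(n4) = 1.67
Assemble and solve the 5×5 MNA system:
  V(n1)=-2.742-0.5601j  V(n2)=-2.348-2.647j  V(n3)=-2.732-0.2819j  V(n4)=-1.670+0.000j
  i(V1)=-0.1258+0.2117j

2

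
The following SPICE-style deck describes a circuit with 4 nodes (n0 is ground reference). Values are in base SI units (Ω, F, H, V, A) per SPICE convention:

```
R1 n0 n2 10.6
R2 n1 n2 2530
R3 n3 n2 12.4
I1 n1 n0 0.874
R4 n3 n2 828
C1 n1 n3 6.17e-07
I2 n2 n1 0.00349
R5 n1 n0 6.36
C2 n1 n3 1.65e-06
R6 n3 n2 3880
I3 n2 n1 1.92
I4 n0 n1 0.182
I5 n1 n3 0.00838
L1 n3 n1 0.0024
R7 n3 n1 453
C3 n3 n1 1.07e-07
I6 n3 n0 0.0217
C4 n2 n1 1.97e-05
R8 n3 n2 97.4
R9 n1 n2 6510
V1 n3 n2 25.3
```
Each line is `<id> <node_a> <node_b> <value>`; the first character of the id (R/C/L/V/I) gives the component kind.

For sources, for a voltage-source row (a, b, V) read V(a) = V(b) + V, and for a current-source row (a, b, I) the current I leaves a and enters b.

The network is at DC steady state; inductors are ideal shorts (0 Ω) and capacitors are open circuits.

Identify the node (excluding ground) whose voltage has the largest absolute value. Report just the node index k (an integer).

MNA unknowns: 3 node voltages V₁..V_3 plus 2 source currents (L1, V1)
R1: Y=0.09434 on G[0,2]
R2: Y=0.0003953 on G[1,2]
R3: Y=0.08065 on G[3,2]
I1: z[1]−=0.874, z[0]+=0.874
R4: Y=0.001208 on G[3,2]
C1: Y=0.000 on G[1,3]
I2: z[2]−=0.00349, z[1]+=0.00349
R5: Y=0.1572 on G[1,0]
C2: Y=0.000 on G[1,3]
R6: Y=0.0002577 on G[3,2]
I3: z[2]−=1.92, z[1]+=1.92
I4: z[0]−=0.182, z[1]+=0.182
I5: z[1]−=0.00838, z[3]+=0.00838
L1: row V3−V1=0, i_L1 at 3,1
R7: Y=0.002208 on G[3,1]
C3: Y=0.000 on G[3,1]
I6: z[3]−=0.0217, z[0]+=0.0217
C4: Y=0.000 on G[2,1]
R8: Y=0.01027 on G[3,2]
R9: Y=0.0001536 on G[1,2]
V1: row V3−V2=25.3, i_V1 at 3,2
solve → V1=6.651, V2=-18.65, V3=6.651
aux → i_L1=-0.1635, i_V1=-2.187

2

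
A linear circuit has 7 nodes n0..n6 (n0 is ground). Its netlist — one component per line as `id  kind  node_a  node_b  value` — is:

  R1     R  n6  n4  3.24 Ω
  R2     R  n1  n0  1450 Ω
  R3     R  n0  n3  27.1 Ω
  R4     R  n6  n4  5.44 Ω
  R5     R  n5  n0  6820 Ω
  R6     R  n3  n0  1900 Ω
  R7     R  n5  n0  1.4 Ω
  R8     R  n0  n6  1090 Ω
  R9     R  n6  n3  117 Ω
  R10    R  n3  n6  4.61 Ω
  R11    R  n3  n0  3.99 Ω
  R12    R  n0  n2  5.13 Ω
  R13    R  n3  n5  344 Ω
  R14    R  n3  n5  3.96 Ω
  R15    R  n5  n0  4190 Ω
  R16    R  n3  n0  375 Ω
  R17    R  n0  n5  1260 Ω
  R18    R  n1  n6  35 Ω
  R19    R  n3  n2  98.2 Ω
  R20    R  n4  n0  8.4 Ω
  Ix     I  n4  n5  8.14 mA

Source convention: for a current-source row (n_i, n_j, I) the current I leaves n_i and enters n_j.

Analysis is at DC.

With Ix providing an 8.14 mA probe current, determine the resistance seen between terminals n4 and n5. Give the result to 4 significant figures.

R_eq = 4.834 Ω

Element admittances at DC:
  Y(R1) = 0.3086 S between n6,n4
  Y(R2) = 0.0006897 S between n1,n0
  Y(R3) = 0.03690 S between n0,n3
  Y(R4) = 0.1838 S between n6,n4
  Y(R5) = 0.0001466 S between n5,n0
  Y(R6) = 0.0005263 S between n3,n0
  Y(R7) = 0.7143 S between n5,n0
  Y(R8) = 0.0009174 S between n0,n6
  Y(R9) = 0.008547 S between n6,n3
  Y(R10) = 0.2169 S between n3,n6
  Y(R11) = 0.2506 S between n3,n0
  Y(R12) = 0.1949 S between n0,n2
  Y(R13) = 0.002907 S between n3,n5
  Y(R14) = 0.2525 S between n3,n5
  Y(R15) = 0.0002387 S between n5,n0
  Y(R16) = 0.002667 S between n3,n0
  Y(R17) = 0.0007937 S between n0,n5
  Y(R18) = 0.02857 S between n1,n6
  Y(R19) = 0.01018 S between n3,n2
  Y(R20) = 0.1190 S between n4,n0
  Ix: injects 0.00814 A into n5 (from n4)
Assemble and solve the 6×6 MNA system:
  V(n1)=-0.02280  V(n2)=-0.0002172  V(n3)=-0.004375  V(n4)=-0.03212  V(n5)=0.007233  V(n6)=-0.02335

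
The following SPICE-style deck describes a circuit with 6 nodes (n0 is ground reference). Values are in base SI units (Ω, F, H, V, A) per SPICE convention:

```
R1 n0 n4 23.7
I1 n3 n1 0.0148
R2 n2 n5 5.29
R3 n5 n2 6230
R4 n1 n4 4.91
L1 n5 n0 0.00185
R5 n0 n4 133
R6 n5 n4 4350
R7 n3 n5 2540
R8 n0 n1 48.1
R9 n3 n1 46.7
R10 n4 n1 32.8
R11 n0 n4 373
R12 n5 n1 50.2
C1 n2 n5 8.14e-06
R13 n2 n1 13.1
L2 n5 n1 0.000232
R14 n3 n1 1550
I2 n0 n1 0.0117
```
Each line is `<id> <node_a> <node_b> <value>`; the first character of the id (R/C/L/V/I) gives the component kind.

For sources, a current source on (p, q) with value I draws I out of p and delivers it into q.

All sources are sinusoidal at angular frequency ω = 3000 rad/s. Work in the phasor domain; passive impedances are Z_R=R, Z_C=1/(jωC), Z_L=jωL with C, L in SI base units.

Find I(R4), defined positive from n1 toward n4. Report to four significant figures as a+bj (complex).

Apply KCL at each of the 5 non-ground nodes and solve the resulting linear system.
Node n1: branches {I1, R4, R8, R9, R10, R12, R13, L2, R14, I2} → V_1 = 0.02540+0.06301j
Node n2: branches {R2, R3, C1, R13} → V_2 = 0.02333+0.05789j
Node n3: branches {I1, R7, R9, R14} → V_3 = -0.6338+0.06289j
Node n4: branches {R1, R4, R5, R6, R10, R11} → V_4 = 0.02076+0.05149j
Node n5: branches {R2, R3, L1, R6, R7, R12, C1, L2} → V_5 = 0.02224+0.05597j

0.0009458+0.002346j A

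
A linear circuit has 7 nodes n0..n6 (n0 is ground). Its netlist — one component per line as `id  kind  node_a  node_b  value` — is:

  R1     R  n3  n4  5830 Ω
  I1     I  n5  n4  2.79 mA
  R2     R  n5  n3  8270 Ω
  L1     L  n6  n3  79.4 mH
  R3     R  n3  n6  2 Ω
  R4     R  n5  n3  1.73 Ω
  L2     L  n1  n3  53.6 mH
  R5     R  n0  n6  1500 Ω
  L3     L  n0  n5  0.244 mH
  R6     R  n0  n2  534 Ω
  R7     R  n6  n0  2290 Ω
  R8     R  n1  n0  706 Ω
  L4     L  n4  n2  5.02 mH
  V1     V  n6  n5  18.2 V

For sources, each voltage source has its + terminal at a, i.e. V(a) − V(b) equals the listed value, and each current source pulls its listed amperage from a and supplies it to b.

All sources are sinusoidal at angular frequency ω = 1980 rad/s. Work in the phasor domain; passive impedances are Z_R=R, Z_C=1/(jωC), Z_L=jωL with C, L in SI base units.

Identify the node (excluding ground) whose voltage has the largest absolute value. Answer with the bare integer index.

Element admittances at ω=1980 rad/s:
  Y(R1) = 0.0001715+0.000j S between n3,n4
  I1: injects 0.00279 A into n4 (from n5)
  Y(R2) = 0.0001209+0.000j S between n5,n3
  Y(L1) = 0.000-0.006361j S between n6,n3
  Y(R3) = 0.5000+0.000j S between n3,n6
  Y(R4) = 0.5780+0.000j S between n5,n3
  Y(L2) = 0.000-0.009423j S between n1,n3
  Y(R5) = 0.0006667+0.000j S between n0,n6
  Y(L3) = 0.000-2.070j S between n0,n5
  Y(R6) = 0.001873+0.000j S between n0,n2
  Y(R7) = 0.0004367+0.000j S between n6,n0
  Y(R8) = 0.001416+0.000j S between n1,n0
  Y(L4) = 0.000-0.1006j S between n4,n2
  V1: constraint V(n6)−V(n5) = 18.2
Assemble and solve the 7×7 MNA system:
  V(n1)=8.231-1.310j  V(n2)=2.072-0.009371j  V(n3)=8.428-0.07312j  V(n4)=2.072+0.02920j  V(n5)=-0.0009144-0.01721j  V(n6)=18.20-0.01721j
  i(V1)=-4.906+0.03422j

6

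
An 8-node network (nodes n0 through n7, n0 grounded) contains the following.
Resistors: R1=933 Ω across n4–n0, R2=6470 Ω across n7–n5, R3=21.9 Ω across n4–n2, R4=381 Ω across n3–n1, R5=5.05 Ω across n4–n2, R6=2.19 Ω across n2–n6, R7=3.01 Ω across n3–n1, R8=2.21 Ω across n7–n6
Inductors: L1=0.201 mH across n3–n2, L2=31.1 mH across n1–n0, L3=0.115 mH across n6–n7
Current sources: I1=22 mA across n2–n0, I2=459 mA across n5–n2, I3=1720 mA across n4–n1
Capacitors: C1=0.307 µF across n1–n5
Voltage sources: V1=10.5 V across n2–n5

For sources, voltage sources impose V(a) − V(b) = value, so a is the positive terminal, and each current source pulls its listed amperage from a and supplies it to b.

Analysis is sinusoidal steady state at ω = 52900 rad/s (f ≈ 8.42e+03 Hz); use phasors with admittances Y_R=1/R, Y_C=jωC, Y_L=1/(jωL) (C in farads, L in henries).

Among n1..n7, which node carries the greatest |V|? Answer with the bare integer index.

5

MNA unknowns: 7 node voltages V₁..V_7 plus 1 source current (V1)
R1: Y=0.001072+0.000j on G[4,0]
L1: Y=0.000-0.09405j on G[3,2]
R2: Y=0.0001546+0.000j on G[7,5]
I1: z[2]−=0.022, z[0]+=0.022
R3: Y=0.04566+0.000j on G[4,2]
I2: z[5]−=0.459, z[2]+=0.459
L2: Y=0.000-0.0006078j on G[1,0]
R4: Y=0.002625+0.000j on G[3,1]
R5: Y=0.1980+0.000j on G[4,2]
C1: Y=0.000+0.01624j on G[1,5]
L3: Y=0.000-0.1644j on G[6,7]
R6: Y=0.4566+0.000j on G[2,6]
R7: Y=0.3322+0.000j on G[3,1]
R8: Y=0.4525+0.000j on G[7,6]
I3: z[4]−=1.72, z[1]+=1.72
V1: row V2−V5=10.5, i_V1 at 2,5
solve → V1=-11.87+14.03j, V2=-21.55-6.760j, V3=-17.99+15.03j, V4=-28.48-6.730j, V5=-32.05-6.760j, V6=-21.55-6.760j, V7=-21.55-6.761j
aux → i_V1=0.7950-0.3277j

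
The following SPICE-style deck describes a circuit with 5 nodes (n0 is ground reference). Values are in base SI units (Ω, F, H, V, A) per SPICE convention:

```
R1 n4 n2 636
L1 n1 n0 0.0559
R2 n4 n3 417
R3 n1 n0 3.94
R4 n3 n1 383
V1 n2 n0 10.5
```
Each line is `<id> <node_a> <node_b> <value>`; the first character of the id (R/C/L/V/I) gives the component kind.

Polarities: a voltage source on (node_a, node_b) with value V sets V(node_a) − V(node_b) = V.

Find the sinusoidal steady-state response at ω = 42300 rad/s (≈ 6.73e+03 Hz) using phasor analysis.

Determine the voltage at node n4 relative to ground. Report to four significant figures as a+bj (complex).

Apply KCL at each of the 4 non-ground nodes and solve the resulting linear system.
Node n1: branches {L1, R3, R4} → V_1 = 0.02873+4.774e-05j
Node n2: branches {R1, V1} → V_2 = 10.50+0.000j
Node n3: branches {R2, R4} → V_3 = 2.822+3.501e-05j
Node n4: branches {R1, R2} → V_4 = 5.862+2.114e-05j
Source currents: i(V1)=-0.007292+3.325e-08j

5.862+2.114e-05j V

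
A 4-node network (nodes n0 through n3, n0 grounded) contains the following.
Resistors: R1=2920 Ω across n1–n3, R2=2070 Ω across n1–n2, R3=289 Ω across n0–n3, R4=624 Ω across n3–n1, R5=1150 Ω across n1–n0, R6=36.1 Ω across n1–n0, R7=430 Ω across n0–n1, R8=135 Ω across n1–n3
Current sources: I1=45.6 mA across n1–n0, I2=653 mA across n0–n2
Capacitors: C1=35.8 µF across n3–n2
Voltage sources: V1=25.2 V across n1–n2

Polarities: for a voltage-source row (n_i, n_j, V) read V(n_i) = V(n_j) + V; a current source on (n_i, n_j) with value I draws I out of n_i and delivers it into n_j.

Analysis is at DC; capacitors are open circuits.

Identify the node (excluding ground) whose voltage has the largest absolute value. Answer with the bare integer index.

1

MNA unknowns: 3 node voltages V₁..V_3 plus 1 source current (V1)
R1: Y=0.0003425 on G[1,3]
I1: z[1]−=0.0456, z[0]+=0.0456
R2: Y=0.0004831 on G[1,2]
R3: Y=0.003460 on G[0,3]
R4: Y=0.001603 on G[3,1]
R5: Y=0.0008696 on G[1,0]
I2: z[0]−=0.653, z[2]+=0.653
R6: Y=0.02770 on G[1,0]
C1: Y=0.000 on G[3,2]
R7: Y=0.002326 on G[0,1]
R8: Y=0.007407 on G[1,3]
V1: row V1−V2=25.2, i_V1 at 1,2
solve → V1=18.17, V2=-7.026, V3=13.27
aux → i_V1=-0.6652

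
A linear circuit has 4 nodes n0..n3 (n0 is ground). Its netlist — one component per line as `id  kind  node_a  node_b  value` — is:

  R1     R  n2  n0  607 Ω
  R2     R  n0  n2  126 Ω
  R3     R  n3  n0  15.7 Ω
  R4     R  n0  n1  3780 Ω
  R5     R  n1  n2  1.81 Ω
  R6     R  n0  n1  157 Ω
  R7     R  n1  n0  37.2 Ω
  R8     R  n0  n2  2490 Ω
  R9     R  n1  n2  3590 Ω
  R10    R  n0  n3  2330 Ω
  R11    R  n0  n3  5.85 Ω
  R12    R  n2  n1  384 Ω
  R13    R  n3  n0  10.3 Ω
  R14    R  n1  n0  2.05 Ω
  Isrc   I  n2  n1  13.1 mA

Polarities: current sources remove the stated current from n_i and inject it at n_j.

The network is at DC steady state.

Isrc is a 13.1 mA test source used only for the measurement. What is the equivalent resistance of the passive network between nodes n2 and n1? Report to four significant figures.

Element admittances at DC:
  Y(R1) = 0.001647 S between n2,n0
  Y(R2) = 0.007937 S between n0,n2
  Y(R3) = 0.06369 S between n3,n0
  Y(R4) = 0.0002646 S between n0,n1
  Y(R5) = 0.5525 S between n1,n2
  Y(R6) = 0.006369 S between n0,n1
  Y(R7) = 0.02688 S between n1,n0
  Y(R8) = 0.0004016 S between n0,n2
  Y(R9) = 0.0002786 S between n1,n2
  Y(R10) = 0.0004292 S between n0,n3
  Y(R11) = 0.1709 S between n0,n3
  Y(R12) = 0.002604 S between n2,n1
  Y(R13) = 0.09709 S between n3,n0
  Y(R14) = 0.4878 S between n1,n0
  Isrc: injects 0.0131 A into n1 (from n2)
Assemble and solve the 3×3 MNA system:
  V(n1)=0.0004356  V(n2)=-0.02274  V(n3)=0.000

R_eq = 1.769 Ω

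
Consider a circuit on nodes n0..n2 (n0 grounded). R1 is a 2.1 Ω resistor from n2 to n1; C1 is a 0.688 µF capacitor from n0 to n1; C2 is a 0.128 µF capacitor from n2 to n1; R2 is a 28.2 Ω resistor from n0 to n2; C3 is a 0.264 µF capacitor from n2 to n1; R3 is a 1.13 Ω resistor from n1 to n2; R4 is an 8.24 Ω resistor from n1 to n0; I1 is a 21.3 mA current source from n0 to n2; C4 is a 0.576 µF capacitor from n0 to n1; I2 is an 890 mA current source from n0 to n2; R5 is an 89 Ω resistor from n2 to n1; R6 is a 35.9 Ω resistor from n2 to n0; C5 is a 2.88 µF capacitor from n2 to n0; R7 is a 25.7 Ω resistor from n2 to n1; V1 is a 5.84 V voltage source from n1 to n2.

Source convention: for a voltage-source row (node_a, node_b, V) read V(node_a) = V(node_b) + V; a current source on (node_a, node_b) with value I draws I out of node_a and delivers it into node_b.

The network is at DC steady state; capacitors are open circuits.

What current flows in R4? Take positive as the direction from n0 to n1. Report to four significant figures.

Apply KCL at each of the 2 non-ground nodes and solve the resulting linear system.
Node n1: branches {R1, C1, C2, C3, R3, R4, C4, R5, R7, V1} → V_1 = 6.937
Node n2: branches {R1, C2, R2, C3, R3, I1, I2, R5, R6, C5, R7, V1} → V_2 = 1.097
Source currents: i(V1)=-9.084

-0.8419 A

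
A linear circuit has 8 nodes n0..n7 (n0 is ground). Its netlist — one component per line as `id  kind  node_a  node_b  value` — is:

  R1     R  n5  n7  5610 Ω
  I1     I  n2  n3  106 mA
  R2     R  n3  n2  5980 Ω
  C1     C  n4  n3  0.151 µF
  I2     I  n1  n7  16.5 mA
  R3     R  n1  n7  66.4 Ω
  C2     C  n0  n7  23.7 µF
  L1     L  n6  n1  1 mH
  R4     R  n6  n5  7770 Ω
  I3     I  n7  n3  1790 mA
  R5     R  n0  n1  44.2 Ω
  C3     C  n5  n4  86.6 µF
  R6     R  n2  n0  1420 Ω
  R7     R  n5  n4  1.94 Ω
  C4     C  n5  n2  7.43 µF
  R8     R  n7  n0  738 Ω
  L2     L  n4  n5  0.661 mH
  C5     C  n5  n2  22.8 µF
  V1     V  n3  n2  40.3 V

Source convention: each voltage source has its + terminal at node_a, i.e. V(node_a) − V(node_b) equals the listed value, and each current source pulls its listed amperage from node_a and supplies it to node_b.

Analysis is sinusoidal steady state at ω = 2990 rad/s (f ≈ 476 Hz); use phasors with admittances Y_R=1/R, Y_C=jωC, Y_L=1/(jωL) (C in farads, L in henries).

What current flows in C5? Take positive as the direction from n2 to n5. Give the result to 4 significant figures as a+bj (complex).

Element admittances at ω=2990 rad/s:
  Y(R1) = 0.0001783+0.000j S between n5,n7
  I1: injects 0.106 A into n3 (from n2)
  Y(R2) = 0.0001672+0.000j S between n3,n2
  Y(C1) = 0.000+0.0004515j S between n4,n3
  I2: injects 0.0165 A into n7 (from n1)
  Y(R3) = 0.01506+0.000j S between n1,n7
  Y(C2) = 0.000+0.07086j S between n0,n7
  Y(L1) = 0.000-0.3344j S between n6,n1
  Y(R4) = 0.0001287+0.000j S between n6,n5
  I3: injects 1.79 A into n3 (from n7)
  Y(R5) = 0.02262+0.000j S between n0,n1
  Y(C3) = 0.000+0.2589j S between n5,n4
  Y(R6) = 0.0007042+0.000j S between n2,n0
  Y(R7) = 0.5155+0.000j S between n5,n4
  Y(C4) = 0.000+0.02222j S between n5,n2
  Y(R8) = 0.001355+0.000j S between n7,n0
  Y(L2) = 0.000-0.5060j S between n4,n5
  Y(C5) = 0.000+0.06817j S between n5,n2
  V1: constraint V(n3)−V(n2) = 40.3
Assemble and solve the 8×8 MNA system:
  V(n1)=4.471+7.581j  V(n2)=1770+2.579j  V(n3)=1811+2.579j  V(n4)=1770+8.591j  V(n5)=1770+8.560j  V(n6)=4.471+8.260j  V(n7)=-2.809+18.97j
  i(V1)=1.887-0.01810j

0.4078-0.01502j A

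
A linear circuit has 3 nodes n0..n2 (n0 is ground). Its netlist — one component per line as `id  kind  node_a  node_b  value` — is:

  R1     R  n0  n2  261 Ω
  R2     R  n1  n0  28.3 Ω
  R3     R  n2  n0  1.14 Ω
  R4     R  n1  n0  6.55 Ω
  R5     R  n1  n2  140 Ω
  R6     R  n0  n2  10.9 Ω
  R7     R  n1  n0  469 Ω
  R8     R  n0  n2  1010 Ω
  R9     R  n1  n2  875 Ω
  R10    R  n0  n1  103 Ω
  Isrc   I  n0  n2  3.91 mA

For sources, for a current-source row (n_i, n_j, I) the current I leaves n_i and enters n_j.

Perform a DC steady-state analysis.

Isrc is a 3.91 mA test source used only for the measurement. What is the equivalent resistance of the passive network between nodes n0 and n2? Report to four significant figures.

R_eq = 1.019 Ω

MNA unknowns: 2 node voltages V₁..V_2
R1: Y=0.003831 on G[0,2]
R2: Y=0.03534 on G[1,0]
R3: Y=0.8772 on G[2,0]
R4: Y=0.1527 on G[1,0]
R5: Y=0.007143 on G[1,2]
R6: Y=0.09174 on G[0,2]
R7: Y=0.002132 on G[1,0]
R8: Y=0.0009901 on G[0,2]
R9: Y=0.001143 on G[1,2]
R10: Y=0.009709 on G[0,1]
Isrc: z[0]−=0.00391, z[2]+=0.00391
solve → V1=0.0001586, V2=0.003983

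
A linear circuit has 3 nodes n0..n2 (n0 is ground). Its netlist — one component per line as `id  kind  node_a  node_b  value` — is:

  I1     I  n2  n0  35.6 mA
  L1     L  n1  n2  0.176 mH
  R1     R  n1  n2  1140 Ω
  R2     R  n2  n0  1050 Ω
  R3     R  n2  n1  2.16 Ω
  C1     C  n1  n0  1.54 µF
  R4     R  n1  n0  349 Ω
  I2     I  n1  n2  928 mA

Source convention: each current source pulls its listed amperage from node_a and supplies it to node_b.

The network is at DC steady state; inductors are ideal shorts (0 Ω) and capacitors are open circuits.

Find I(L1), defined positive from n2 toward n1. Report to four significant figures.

0.9013 A

MNA unknowns: 2 node voltages V₁..V_2 plus 1 source current (L1)
I1: z[2]−=0.0356, z[0]+=0.0356
L1: row V1−V2=0, i_L1 at 1,2
R1: Y=0.0008772 on G[1,2]
R2: Y=0.0009524 on G[2,0]
R3: Y=0.4630 on G[2,1]
C1: Y=0.000 on G[1,0]
R4: Y=0.002865 on G[1,0]
I2: z[1]−=0.928, z[2]+=0.928
solve → V1=-9.325, V2=-9.325
aux → i_L1=-0.9013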